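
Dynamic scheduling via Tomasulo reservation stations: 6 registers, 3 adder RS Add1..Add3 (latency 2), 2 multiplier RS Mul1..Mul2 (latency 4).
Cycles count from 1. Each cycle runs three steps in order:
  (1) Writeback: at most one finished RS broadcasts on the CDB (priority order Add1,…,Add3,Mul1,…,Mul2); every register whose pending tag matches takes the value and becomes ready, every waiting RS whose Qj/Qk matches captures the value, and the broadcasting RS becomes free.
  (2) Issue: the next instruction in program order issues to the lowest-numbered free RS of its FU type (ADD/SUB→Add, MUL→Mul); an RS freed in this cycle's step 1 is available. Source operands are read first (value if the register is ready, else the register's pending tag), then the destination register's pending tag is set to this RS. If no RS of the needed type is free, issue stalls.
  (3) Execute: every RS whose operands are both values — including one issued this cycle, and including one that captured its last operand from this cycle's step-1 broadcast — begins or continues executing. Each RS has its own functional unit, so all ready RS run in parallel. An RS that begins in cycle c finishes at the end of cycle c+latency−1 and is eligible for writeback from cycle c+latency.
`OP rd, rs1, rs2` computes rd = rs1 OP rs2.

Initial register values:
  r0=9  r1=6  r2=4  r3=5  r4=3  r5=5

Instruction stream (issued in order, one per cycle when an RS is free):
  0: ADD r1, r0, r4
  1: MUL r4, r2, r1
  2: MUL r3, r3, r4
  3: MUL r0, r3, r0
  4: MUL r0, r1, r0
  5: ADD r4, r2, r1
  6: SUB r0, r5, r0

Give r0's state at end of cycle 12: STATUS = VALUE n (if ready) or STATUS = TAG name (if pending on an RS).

STATUS = TAG Mul2

cycle 1: issue ADD r1<-Add1 // r0:9,r1:Add1,r2:4,r3:5,r4:3,r5:5
cycle 2: issue MUL r4<-Mul1 // r0:9,r1:Add1,r2:4,r3:5,r4:Mul1,r5:5
cycle 3: CDB Add1=12; issue MUL r3<-Mul2 // r0:9,r1:12,r2:4,r3:Mul2,r4:Mul1,r5:5
cycle 4: stall // r0:9,r1:12,r2:4,r3:Mul2,r4:Mul1,r5:5
cycle 5: stall // r0:9,r1:12,r2:4,r3:Mul2,r4:Mul1,r5:5
cycle 6: stall // r0:9,r1:12,r2:4,r3:Mul2,r4:Mul1,r5:5
cycle 7: CDB Mul1=48; issue MUL r0<-Mul1 // r0:Mul1,r1:12,r2:4,r3:Mul2,r4:48,r5:5
cycle 8: stall // r0:Mul1,r1:12,r2:4,r3:Mul2,r4:48,r5:5
cycle 9: stall // r0:Mul1,r1:12,r2:4,r3:Mul2,r4:48,r5:5
cycle 10: stall // r0:Mul1,r1:12,r2:4,r3:Mul2,r4:48,r5:5
cycle 11: CDB Mul2=240; issue MUL r0<-Mul2 // r0:Mul2,r1:12,r2:4,r3:240,r4:48,r5:5
cycle 12: issue ADD r4<-Add1 // r0:Mul2,r1:12,r2:4,r3:240,r4:Add1,r5:5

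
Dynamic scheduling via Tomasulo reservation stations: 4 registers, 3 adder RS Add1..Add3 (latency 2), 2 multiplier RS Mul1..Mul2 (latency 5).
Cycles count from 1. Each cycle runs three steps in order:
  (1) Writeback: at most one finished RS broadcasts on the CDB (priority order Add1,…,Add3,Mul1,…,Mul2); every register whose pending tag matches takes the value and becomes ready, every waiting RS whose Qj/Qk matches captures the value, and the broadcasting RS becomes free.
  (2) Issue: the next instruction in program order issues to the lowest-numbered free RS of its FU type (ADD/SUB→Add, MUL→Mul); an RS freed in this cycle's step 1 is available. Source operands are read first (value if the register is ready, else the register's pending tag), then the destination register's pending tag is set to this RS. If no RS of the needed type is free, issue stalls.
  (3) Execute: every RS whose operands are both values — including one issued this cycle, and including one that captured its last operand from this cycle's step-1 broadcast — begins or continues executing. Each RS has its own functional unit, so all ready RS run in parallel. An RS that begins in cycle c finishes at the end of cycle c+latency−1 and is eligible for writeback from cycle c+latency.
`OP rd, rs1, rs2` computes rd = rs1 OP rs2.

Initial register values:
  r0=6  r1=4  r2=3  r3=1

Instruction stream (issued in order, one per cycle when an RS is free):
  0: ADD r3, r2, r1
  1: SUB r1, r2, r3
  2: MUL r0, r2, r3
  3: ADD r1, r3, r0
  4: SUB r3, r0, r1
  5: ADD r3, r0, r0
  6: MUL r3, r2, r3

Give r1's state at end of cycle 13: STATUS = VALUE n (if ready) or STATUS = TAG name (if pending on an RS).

STATUS = VALUE 28

  c1: issue ADD r3<-Add1  regs: r0:6,r1:4,r2:3,r3:Add1
  c2: issue SUB r1<-Add2  regs: r0:6,r1:Add2,r2:3,r3:Add1
  c3: CDB Add1=7; issue MUL r0<-Mul1  regs: r0:Mul1,r1:Add2,r2:3,r3:7
  c4: issue ADD r1<-Add1  regs: r0:Mul1,r1:Add1,r2:3,r3:7
  c5: CDB Add2=-4; issue SUB r3<-Add2  regs: r0:Mul1,r1:Add1,r2:3,r3:Add2
  c6: issue ADD r3<-Add3  regs: r0:Mul1,r1:Add1,r2:3,r3:Add3
  c7: issue MUL r3<-Mul2  regs: r0:Mul1,r1:Add1,r2:3,r3:Mul2
  c8: CDB Mul1=21  regs: r0:21,r1:Add1,r2:3,r3:Mul2
  c9: -  regs: r0:21,r1:Add1,r2:3,r3:Mul2
  c10: CDB Add1=28  regs: r0:21,r1:28,r2:3,r3:Mul2
  c11: CDB Add3=42  regs: r0:21,r1:28,r2:3,r3:Mul2
  c12: CDB Add2=-7  regs: r0:21,r1:28,r2:3,r3:Mul2
  c13: -  regs: r0:21,r1:28,r2:3,r3:Mul2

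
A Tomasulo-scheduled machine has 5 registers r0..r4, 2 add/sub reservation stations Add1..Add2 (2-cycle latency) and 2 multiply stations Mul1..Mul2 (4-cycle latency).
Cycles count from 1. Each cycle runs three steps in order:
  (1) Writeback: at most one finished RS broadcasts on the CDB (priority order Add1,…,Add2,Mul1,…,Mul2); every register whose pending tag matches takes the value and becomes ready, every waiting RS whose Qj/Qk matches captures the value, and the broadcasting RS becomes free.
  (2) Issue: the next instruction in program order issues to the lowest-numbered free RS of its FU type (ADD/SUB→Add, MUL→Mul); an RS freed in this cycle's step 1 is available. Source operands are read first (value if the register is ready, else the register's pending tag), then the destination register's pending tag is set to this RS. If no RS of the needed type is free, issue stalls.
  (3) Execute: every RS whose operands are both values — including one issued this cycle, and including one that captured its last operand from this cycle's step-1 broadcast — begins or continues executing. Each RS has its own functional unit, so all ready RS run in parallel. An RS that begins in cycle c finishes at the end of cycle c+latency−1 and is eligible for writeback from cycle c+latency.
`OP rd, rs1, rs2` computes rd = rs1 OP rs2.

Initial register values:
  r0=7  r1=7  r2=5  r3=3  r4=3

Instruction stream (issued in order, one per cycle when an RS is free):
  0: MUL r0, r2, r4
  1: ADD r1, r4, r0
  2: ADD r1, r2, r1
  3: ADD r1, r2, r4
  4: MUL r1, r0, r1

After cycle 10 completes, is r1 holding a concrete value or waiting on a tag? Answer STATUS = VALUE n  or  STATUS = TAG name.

STATUS = TAG Mul1

cycle 1: issue MUL r0<-Mul1 // r0:Mul1,r1:7,r2:5,r3:3,r4:3
cycle 2: issue ADD r1<-Add1 // r0:Mul1,r1:Add1,r2:5,r3:3,r4:3
cycle 3: issue ADD r1<-Add2 // r0:Mul1,r1:Add2,r2:5,r3:3,r4:3
cycle 4: stall // r0:Mul1,r1:Add2,r2:5,r3:3,r4:3
cycle 5: CDB Mul1=15; stall // r0:15,r1:Add2,r2:5,r3:3,r4:3
cycle 6: stall // r0:15,r1:Add2,r2:5,r3:3,r4:3
cycle 7: CDB Add1=18; issue ADD r1<-Add1 // r0:15,r1:Add1,r2:5,r3:3,r4:3
cycle 8: issue MUL r1<-Mul1 // r0:15,r1:Mul1,r2:5,r3:3,r4:3
cycle 9: CDB Add1=8 // r0:15,r1:Mul1,r2:5,r3:3,r4:3
cycle 10: CDB Add2=23 // r0:15,r1:Mul1,r2:5,r3:3,r4:3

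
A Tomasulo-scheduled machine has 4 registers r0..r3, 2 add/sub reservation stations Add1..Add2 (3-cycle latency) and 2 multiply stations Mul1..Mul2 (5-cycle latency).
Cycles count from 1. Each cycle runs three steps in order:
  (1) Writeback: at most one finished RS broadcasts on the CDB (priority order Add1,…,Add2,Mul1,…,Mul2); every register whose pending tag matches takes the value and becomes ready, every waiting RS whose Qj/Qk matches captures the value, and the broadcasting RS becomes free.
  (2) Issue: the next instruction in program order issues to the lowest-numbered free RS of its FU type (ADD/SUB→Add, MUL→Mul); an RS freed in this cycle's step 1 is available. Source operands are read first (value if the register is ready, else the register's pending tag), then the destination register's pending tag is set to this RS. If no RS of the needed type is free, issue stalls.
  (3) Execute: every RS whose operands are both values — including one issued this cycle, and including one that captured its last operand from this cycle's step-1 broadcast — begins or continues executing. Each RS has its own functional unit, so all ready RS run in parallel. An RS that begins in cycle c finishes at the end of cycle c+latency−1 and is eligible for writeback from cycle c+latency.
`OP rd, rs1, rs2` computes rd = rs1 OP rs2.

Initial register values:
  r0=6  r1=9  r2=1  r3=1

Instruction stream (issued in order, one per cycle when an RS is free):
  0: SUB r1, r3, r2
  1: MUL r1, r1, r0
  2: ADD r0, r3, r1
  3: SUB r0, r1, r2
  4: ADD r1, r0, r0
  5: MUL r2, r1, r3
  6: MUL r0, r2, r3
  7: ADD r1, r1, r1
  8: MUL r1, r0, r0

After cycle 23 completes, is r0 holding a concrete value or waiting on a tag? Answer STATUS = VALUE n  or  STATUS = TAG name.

STATUS = TAG Mul2

c1: issue SUB r1<-Add1 | r0:6,r1:Add1,r2:1,r3:1
c2: issue MUL r1<-Mul1 | r0:6,r1:Mul1,r2:1,r3:1
c3: issue ADD r0<-Add2 | r0:Add2,r1:Mul1,r2:1,r3:1
c4: CDB Add1=0; issue SUB r0<-Add1 | r0:Add1,r1:Mul1,r2:1,r3:1
c5: stall | r0:Add1,r1:Mul1,r2:1,r3:1
c6: stall | r0:Add1,r1:Mul1,r2:1,r3:1
c7: stall | r0:Add1,r1:Mul1,r2:1,r3:1
c8: stall | r0:Add1,r1:Mul1,r2:1,r3:1
c9: CDB Mul1=0; stall | r0:Add1,r1:0,r2:1,r3:1
c10: stall | r0:Add1,r1:0,r2:1,r3:1
c11: stall | r0:Add1,r1:0,r2:1,r3:1
c12: CDB Add1=-1; issue ADD r1<-Add1 | r0:-1,r1:Add1,r2:1,r3:1
c13: CDB Add2=1; issue MUL r2<-Mul1 | r0:-1,r1:Add1,r2:Mul1,r3:1
c14: issue MUL r0<-Mul2 | r0:Mul2,r1:Add1,r2:Mul1,r3:1
c15: CDB Add1=-2; issue ADD r1<-Add1 | r0:Mul2,r1:Add1,r2:Mul1,r3:1
c16: stall | r0:Mul2,r1:Add1,r2:Mul1,r3:1
c17: stall | r0:Mul2,r1:Add1,r2:Mul1,r3:1
c18: CDB Add1=-4; stall | r0:Mul2,r1:-4,r2:Mul1,r3:1
c19: stall | r0:Mul2,r1:-4,r2:Mul1,r3:1
c20: CDB Mul1=-2; issue MUL r1<-Mul1 | r0:Mul2,r1:Mul1,r2:-2,r3:1
c21: - | r0:Mul2,r1:Mul1,r2:-2,r3:1
c22: - | r0:Mul2,r1:Mul1,r2:-2,r3:1
c23: - | r0:Mul2,r1:Mul1,r2:-2,r3:1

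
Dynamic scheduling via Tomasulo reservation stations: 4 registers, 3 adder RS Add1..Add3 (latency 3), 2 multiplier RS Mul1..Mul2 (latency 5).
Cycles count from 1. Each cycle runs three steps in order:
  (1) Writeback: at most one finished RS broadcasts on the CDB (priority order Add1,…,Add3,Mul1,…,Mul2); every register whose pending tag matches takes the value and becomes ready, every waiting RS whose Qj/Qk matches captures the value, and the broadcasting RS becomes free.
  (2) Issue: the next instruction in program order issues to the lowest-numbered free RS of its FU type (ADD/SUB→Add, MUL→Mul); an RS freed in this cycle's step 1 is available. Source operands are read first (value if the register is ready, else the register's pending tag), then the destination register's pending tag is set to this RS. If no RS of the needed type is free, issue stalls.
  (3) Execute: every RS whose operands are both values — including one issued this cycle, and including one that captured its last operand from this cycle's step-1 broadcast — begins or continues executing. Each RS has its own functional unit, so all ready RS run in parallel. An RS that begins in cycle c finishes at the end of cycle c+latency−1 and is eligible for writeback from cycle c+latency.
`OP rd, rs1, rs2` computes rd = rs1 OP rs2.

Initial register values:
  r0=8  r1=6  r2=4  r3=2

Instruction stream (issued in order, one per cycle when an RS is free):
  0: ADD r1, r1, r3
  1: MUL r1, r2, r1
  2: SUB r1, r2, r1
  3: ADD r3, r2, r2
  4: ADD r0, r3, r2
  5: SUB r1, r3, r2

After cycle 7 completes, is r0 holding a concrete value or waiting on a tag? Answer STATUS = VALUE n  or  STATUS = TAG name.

c1: issue ADD r1<-Add1 | r0:8,r1:Add1,r2:4,r3:2
c2: issue MUL r1<-Mul1 | r0:8,r1:Mul1,r2:4,r3:2
c3: issue SUB r1<-Add2 | r0:8,r1:Add2,r2:4,r3:2
c4: CDB Add1=8; issue ADD r3<-Add1 | r0:8,r1:Add2,r2:4,r3:Add1
c5: issue ADD r0<-Add3 | r0:Add3,r1:Add2,r2:4,r3:Add1
c6: stall | r0:Add3,r1:Add2,r2:4,r3:Add1
c7: CDB Add1=8; issue SUB r1<-Add1 | r0:Add3,r1:Add1,r2:4,r3:8

STATUS = TAG Add3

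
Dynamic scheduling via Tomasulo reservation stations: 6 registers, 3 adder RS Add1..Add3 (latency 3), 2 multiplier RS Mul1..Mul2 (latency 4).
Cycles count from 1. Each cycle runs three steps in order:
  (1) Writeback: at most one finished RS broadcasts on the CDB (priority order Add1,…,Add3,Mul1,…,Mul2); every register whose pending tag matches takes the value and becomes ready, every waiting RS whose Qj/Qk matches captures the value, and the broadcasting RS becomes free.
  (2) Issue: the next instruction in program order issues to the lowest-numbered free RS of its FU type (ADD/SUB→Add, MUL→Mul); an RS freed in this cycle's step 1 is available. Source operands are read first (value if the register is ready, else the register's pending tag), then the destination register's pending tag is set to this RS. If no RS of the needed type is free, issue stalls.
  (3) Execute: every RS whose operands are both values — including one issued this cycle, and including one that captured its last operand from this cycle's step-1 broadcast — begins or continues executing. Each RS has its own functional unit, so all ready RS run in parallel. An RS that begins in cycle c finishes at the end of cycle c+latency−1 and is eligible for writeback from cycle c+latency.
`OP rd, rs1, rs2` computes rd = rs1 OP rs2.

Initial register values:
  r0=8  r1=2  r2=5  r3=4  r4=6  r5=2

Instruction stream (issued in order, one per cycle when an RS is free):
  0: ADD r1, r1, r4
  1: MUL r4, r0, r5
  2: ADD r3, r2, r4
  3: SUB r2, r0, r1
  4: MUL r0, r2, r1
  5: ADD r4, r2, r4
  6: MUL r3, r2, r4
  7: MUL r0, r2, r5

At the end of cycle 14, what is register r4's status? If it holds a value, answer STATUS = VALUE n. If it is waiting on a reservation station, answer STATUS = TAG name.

  c1: issue ADD r1<-Add1  regs: r0:8,r1:Add1,r2:5,r3:4,r4:6,r5:2
  c2: issue MUL r4<-Mul1  regs: r0:8,r1:Add1,r2:5,r3:4,r4:Mul1,r5:2
  c3: issue ADD r3<-Add2  regs: r0:8,r1:Add1,r2:5,r3:Add2,r4:Mul1,r5:2
  c4: CDB Add1=8; issue SUB r2<-Add1  regs: r0:8,r1:8,r2:Add1,r3:Add2,r4:Mul1,r5:2
  c5: issue MUL r0<-Mul2  regs: r0:Mul2,r1:8,r2:Add1,r3:Add2,r4:Mul1,r5:2
  c6: CDB Mul1=16; issue ADD r4<-Add3  regs: r0:Mul2,r1:8,r2:Add1,r3:Add2,r4:Add3,r5:2
  c7: CDB Add1=0; issue MUL r3<-Mul1  regs: r0:Mul2,r1:8,r2:0,r3:Mul1,r4:Add3,r5:2
  c8: stall  regs: r0:Mul2,r1:8,r2:0,r3:Mul1,r4:Add3,r5:2
  c9: CDB Add2=21; stall  regs: r0:Mul2,r1:8,r2:0,r3:Mul1,r4:Add3,r5:2
  c10: CDB Add3=16; stall  regs: r0:Mul2,r1:8,r2:0,r3:Mul1,r4:16,r5:2
  c11: CDB Mul2=0; issue MUL r0<-Mul2  regs: r0:Mul2,r1:8,r2:0,r3:Mul1,r4:16,r5:2
  c12: -  regs: r0:Mul2,r1:8,r2:0,r3:Mul1,r4:16,r5:2
  c13: -  regs: r0:Mul2,r1:8,r2:0,r3:Mul1,r4:16,r5:2
  c14: CDB Mul1=0  regs: r0:Mul2,r1:8,r2:0,r3:0,r4:16,r5:2

STATUS = VALUE 16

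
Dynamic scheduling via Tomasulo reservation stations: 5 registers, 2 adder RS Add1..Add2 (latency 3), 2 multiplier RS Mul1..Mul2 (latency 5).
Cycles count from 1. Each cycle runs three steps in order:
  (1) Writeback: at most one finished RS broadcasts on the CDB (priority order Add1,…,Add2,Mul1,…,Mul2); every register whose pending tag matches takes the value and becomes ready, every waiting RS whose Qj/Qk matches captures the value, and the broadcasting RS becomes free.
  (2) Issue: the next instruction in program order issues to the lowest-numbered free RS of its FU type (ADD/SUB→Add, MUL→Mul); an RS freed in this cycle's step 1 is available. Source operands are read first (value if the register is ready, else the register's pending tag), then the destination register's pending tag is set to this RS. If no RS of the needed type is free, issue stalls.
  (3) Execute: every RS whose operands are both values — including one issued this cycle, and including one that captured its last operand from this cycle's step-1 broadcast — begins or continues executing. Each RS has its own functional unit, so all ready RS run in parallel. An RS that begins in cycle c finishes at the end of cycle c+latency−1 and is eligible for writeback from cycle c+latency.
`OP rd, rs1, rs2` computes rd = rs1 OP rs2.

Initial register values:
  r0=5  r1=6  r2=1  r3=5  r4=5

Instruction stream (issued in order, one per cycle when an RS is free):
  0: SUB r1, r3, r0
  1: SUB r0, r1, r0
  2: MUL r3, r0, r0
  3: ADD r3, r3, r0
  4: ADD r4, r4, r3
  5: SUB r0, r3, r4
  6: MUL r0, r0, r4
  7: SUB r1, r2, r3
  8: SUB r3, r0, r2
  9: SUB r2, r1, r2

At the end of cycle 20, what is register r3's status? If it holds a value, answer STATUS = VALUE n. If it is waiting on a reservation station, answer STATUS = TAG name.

STATUS = VALUE 20

c1: issue SUB r1<-Add1 | r0:5,r1:Add1,r2:1,r3:5,r4:5
c2: issue SUB r0<-Add2 | r0:Add2,r1:Add1,r2:1,r3:5,r4:5
c3: issue MUL r3<-Mul1 | r0:Add2,r1:Add1,r2:1,r3:Mul1,r4:5
c4: CDB Add1=0; issue ADD r3<-Add1 | r0:Add2,r1:0,r2:1,r3:Add1,r4:5
c5: stall | r0:Add2,r1:0,r2:1,r3:Add1,r4:5
c6: stall | r0:Add2,r1:0,r2:1,r3:Add1,r4:5
c7: CDB Add2=-5; issue ADD r4<-Add2 | r0:-5,r1:0,r2:1,r3:Add1,r4:Add2
c8: stall | r0:-5,r1:0,r2:1,r3:Add1,r4:Add2
c9: stall | r0:-5,r1:0,r2:1,r3:Add1,r4:Add2
c10: stall | r0:-5,r1:0,r2:1,r3:Add1,r4:Add2
c11: stall | r0:-5,r1:0,r2:1,r3:Add1,r4:Add2
c12: CDB Mul1=25; stall | r0:-5,r1:0,r2:1,r3:Add1,r4:Add2
c13: stall | r0:-5,r1:0,r2:1,r3:Add1,r4:Add2
c14: stall | r0:-5,r1:0,r2:1,r3:Add1,r4:Add2
c15: CDB Add1=20; issue SUB r0<-Add1 | r0:Add1,r1:0,r2:1,r3:20,r4:Add2
c16: issue MUL r0<-Mul1 | r0:Mul1,r1:0,r2:1,r3:20,r4:Add2
c17: stall | r0:Mul1,r1:0,r2:1,r3:20,r4:Add2
c18: CDB Add2=25; issue SUB r1<-Add2 | r0:Mul1,r1:Add2,r2:1,r3:20,r4:25
c19: stall | r0:Mul1,r1:Add2,r2:1,r3:20,r4:25
c20: stall | r0:Mul1,r1:Add2,r2:1,r3:20,r4:25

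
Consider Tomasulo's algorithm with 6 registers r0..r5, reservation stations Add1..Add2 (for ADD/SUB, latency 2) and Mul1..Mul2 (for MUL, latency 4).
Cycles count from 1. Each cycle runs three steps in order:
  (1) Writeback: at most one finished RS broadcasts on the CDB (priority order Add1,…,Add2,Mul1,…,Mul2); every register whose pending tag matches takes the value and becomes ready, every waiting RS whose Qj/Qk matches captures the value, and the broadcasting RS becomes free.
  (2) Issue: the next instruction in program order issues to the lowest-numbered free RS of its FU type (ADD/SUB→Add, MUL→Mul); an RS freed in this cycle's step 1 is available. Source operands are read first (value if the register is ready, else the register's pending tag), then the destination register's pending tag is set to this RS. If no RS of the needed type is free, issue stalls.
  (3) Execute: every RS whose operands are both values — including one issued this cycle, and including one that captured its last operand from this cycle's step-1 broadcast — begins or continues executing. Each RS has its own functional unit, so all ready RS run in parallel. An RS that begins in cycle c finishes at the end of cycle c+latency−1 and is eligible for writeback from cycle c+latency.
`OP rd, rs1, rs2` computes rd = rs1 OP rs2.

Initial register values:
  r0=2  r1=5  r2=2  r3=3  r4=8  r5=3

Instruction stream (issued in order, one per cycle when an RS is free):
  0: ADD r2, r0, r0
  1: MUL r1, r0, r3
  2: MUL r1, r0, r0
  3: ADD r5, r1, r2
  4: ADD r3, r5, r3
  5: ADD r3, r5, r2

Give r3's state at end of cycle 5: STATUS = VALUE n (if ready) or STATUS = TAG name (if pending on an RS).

STATUS = TAG Add2

cycle 1: issue ADD r2<-Add1 // r0:2,r1:5,r2:Add1,r3:3,r4:8,r5:3
cycle 2: issue MUL r1<-Mul1 // r0:2,r1:Mul1,r2:Add1,r3:3,r4:8,r5:3
cycle 3: CDB Add1=4; issue MUL r1<-Mul2 // r0:2,r1:Mul2,r2:4,r3:3,r4:8,r5:3
cycle 4: issue ADD r5<-Add1 // r0:2,r1:Mul2,r2:4,r3:3,r4:8,r5:Add1
cycle 5: issue ADD r3<-Add2 // r0:2,r1:Mul2,r2:4,r3:Add2,r4:8,r5:Add1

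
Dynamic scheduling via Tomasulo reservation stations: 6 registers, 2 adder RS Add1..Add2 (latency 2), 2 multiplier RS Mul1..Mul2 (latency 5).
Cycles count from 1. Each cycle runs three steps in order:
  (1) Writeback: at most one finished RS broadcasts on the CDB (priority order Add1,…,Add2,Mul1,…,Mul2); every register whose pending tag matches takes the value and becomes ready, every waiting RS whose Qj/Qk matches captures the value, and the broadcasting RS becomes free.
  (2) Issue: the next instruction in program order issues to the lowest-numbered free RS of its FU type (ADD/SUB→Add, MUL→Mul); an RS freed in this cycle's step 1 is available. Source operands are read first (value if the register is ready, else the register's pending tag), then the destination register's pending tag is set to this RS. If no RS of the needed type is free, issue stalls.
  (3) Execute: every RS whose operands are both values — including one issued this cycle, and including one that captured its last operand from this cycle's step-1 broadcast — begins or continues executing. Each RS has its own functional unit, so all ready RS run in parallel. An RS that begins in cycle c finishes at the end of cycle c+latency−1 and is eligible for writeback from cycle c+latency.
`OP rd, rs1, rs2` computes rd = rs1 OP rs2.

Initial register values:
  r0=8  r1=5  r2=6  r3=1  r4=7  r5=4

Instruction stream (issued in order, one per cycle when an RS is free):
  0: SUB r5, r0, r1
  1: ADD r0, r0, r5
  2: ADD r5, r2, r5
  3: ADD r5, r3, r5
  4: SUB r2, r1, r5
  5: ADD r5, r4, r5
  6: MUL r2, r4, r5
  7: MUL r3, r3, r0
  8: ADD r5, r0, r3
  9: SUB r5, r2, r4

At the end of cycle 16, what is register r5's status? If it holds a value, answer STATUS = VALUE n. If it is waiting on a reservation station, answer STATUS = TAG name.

STATUS = VALUE 112

cycle 1: issue SUB r5<-Add1 // r0:8,r1:5,r2:6,r3:1,r4:7,r5:Add1
cycle 2: issue ADD r0<-Add2 // r0:Add2,r1:5,r2:6,r3:1,r4:7,r5:Add1
cycle 3: CDB Add1=3; issue ADD r5<-Add1 // r0:Add2,r1:5,r2:6,r3:1,r4:7,r5:Add1
cycle 4: stall // r0:Add2,r1:5,r2:6,r3:1,r4:7,r5:Add1
cycle 5: CDB Add1=9; issue ADD r5<-Add1 // r0:Add2,r1:5,r2:6,r3:1,r4:7,r5:Add1
cycle 6: CDB Add2=11; issue SUB r2<-Add2 // r0:11,r1:5,r2:Add2,r3:1,r4:7,r5:Add1
cycle 7: CDB Add1=10; issue ADD r5<-Add1 // r0:11,r1:5,r2:Add2,r3:1,r4:7,r5:Add1
cycle 8: issue MUL r2<-Mul1 // r0:11,r1:5,r2:Mul1,r3:1,r4:7,r5:Add1
cycle 9: CDB Add1=17; issue MUL r3<-Mul2 // r0:11,r1:5,r2:Mul1,r3:Mul2,r4:7,r5:17
cycle 10: CDB Add2=-5; issue ADD r5<-Add1 // r0:11,r1:5,r2:Mul1,r3:Mul2,r4:7,r5:Add1
cycle 11: issue SUB r5<-Add2 // r0:11,r1:5,r2:Mul1,r3:Mul2,r4:7,r5:Add2
cycle 12: - // r0:11,r1:5,r2:Mul1,r3:Mul2,r4:7,r5:Add2
cycle 13: - // r0:11,r1:5,r2:Mul1,r3:Mul2,r4:7,r5:Add2
cycle 14: CDB Mul1=119 // r0:11,r1:5,r2:119,r3:Mul2,r4:7,r5:Add2
cycle 15: CDB Mul2=11 // r0:11,r1:5,r2:119,r3:11,r4:7,r5:Add2
cycle 16: CDB Add2=112 // r0:11,r1:5,r2:119,r3:11,r4:7,r5:112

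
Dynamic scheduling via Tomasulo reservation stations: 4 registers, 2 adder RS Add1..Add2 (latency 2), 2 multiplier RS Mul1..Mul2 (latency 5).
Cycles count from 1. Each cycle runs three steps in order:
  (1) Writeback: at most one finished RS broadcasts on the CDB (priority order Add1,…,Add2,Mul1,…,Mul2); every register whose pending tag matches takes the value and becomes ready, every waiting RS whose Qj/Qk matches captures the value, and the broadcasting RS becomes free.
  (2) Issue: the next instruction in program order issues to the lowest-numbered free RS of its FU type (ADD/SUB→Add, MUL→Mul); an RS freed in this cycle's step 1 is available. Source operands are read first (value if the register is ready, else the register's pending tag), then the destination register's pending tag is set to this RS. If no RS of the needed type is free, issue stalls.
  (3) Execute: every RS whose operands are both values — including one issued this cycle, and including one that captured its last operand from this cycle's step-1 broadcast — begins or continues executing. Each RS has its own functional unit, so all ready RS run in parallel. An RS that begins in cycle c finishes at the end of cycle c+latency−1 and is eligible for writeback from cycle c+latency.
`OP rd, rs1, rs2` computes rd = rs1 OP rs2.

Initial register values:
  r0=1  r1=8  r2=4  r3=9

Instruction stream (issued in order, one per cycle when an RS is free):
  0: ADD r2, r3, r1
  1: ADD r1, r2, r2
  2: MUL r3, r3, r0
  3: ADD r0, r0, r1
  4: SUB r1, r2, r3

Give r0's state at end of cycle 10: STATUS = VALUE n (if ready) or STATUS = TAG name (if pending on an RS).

STATUS = VALUE 35

cycle 1: issue ADD r2<-Add1 // r0:1,r1:8,r2:Add1,r3:9
cycle 2: issue ADD r1<-Add2 // r0:1,r1:Add2,r2:Add1,r3:9
cycle 3: CDB Add1=17; issue MUL r3<-Mul1 // r0:1,r1:Add2,r2:17,r3:Mul1
cycle 4: issue ADD r0<-Add1 // r0:Add1,r1:Add2,r2:17,r3:Mul1
cycle 5: CDB Add2=34; issue SUB r1<-Add2 // r0:Add1,r1:Add2,r2:17,r3:Mul1
cycle 6: - // r0:Add1,r1:Add2,r2:17,r3:Mul1
cycle 7: CDB Add1=35 // r0:35,r1:Add2,r2:17,r3:Mul1
cycle 8: CDB Mul1=9 // r0:35,r1:Add2,r2:17,r3:9
cycle 9: - // r0:35,r1:Add2,r2:17,r3:9
cycle 10: CDB Add2=8 // r0:35,r1:8,r2:17,r3:9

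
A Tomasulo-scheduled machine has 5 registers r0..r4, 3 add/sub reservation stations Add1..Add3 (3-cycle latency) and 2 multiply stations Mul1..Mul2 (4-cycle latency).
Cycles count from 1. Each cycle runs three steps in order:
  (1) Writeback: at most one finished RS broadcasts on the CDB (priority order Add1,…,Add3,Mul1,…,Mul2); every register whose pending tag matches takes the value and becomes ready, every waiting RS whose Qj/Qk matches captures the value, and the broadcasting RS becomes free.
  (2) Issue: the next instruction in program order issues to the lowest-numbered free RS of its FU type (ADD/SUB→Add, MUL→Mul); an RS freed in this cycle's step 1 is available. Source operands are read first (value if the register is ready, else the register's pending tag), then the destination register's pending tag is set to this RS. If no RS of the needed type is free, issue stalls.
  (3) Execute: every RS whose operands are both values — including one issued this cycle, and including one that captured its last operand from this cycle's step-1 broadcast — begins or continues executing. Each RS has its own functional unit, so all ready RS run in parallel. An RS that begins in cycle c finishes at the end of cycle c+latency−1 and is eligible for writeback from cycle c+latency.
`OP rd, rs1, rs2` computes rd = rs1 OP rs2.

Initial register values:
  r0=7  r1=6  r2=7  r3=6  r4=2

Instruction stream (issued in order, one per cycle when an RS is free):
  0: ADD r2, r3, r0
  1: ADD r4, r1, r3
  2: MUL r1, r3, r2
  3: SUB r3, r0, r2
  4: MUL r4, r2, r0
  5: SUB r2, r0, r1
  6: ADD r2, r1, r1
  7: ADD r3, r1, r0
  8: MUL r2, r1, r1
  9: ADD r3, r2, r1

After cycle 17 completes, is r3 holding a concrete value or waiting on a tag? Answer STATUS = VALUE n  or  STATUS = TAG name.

STATUS = VALUE 6162

  c1: issue ADD r2<-Add1  regs: r0:7,r1:6,r2:Add1,r3:6,r4:2
  c2: issue ADD r4<-Add2  regs: r0:7,r1:6,r2:Add1,r3:6,r4:Add2
  c3: issue MUL r1<-Mul1  regs: r0:7,r1:Mul1,r2:Add1,r3:6,r4:Add2
  c4: CDB Add1=13; issue SUB r3<-Add1  regs: r0:7,r1:Mul1,r2:13,r3:Add1,r4:Add2
  c5: CDB Add2=12; issue MUL r4<-Mul2  regs: r0:7,r1:Mul1,r2:13,r3:Add1,r4:Mul2
  c6: issue SUB r2<-Add2  regs: r0:7,r1:Mul1,r2:Add2,r3:Add1,r4:Mul2
  c7: CDB Add1=-6; issue ADD r2<-Add1  regs: r0:7,r1:Mul1,r2:Add1,r3:-6,r4:Mul2
  c8: CDB Mul1=78; issue ADD r3<-Add3  regs: r0:7,r1:78,r2:Add1,r3:Add3,r4:Mul2
  c9: CDB Mul2=91; issue MUL r2<-Mul1  regs: r0:7,r1:78,r2:Mul1,r3:Add3,r4:91
  c10: stall  regs: r0:7,r1:78,r2:Mul1,r3:Add3,r4:91
  c11: CDB Add1=156; issue ADD r3<-Add1  regs: r0:7,r1:78,r2:Mul1,r3:Add1,r4:91
  c12: CDB Add2=-71  regs: r0:7,r1:78,r2:Mul1,r3:Add1,r4:91
  c13: CDB Add3=85  regs: r0:7,r1:78,r2:Mul1,r3:Add1,r4:91
  c14: CDB Mul1=6084  regs: r0:7,r1:78,r2:6084,r3:Add1,r4:91
  c15: -  regs: r0:7,r1:78,r2:6084,r3:Add1,r4:91
  c16: -  regs: r0:7,r1:78,r2:6084,r3:Add1,r4:91
  c17: CDB Add1=6162  regs: r0:7,r1:78,r2:6084,r3:6162,r4:91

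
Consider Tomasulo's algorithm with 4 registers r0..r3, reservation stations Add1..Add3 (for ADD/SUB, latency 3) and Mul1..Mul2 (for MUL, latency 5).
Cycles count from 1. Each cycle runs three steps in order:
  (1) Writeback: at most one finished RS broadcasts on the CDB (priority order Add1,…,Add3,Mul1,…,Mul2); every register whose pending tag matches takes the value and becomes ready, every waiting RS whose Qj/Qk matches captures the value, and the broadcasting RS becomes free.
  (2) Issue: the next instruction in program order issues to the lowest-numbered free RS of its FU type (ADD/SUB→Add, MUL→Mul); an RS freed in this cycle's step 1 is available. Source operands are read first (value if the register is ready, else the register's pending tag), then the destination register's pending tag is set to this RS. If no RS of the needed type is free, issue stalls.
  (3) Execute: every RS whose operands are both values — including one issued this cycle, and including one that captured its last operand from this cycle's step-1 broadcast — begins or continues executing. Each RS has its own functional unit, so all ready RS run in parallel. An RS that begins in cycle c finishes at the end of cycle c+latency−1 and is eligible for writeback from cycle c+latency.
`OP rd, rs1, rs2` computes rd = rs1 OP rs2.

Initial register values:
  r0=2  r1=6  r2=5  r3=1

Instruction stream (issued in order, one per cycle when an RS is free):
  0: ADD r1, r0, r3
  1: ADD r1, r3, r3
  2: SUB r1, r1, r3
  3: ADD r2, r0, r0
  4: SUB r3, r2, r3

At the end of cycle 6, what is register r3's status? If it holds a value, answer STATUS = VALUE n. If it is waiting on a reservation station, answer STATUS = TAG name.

STATUS = TAG Add2

c1: issue ADD r1<-Add1 | r0:2,r1:Add1,r2:5,r3:1
c2: issue ADD r1<-Add2 | r0:2,r1:Add2,r2:5,r3:1
c3: issue SUB r1<-Add3 | r0:2,r1:Add3,r2:5,r3:1
c4: CDB Add1=3; issue ADD r2<-Add1 | r0:2,r1:Add3,r2:Add1,r3:1
c5: CDB Add2=2; issue SUB r3<-Add2 | r0:2,r1:Add3,r2:Add1,r3:Add2
c6: - | r0:2,r1:Add3,r2:Add1,r3:Add2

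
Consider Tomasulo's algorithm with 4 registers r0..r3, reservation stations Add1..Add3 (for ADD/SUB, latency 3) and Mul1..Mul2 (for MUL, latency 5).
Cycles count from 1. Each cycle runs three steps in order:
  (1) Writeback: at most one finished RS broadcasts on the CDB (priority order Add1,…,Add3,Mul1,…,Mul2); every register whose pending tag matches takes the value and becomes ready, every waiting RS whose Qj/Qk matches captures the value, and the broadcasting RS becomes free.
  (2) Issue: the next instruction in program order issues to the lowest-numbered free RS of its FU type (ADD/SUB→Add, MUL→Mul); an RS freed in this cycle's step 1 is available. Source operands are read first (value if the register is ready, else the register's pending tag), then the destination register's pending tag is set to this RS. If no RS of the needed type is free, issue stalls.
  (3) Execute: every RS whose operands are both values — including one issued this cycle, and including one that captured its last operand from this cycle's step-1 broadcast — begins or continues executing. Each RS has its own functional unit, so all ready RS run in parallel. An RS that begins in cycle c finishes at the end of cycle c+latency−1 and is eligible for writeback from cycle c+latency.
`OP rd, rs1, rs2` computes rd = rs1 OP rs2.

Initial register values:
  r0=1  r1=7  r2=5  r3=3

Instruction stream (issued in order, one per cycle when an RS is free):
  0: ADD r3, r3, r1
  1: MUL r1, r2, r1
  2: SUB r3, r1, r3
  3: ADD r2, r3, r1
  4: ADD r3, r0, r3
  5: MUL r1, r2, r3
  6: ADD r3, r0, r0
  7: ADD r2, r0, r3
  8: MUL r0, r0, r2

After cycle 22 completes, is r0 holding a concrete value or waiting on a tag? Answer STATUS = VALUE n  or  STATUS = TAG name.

c1: issue ADD r3<-Add1 | r0:1,r1:7,r2:5,r3:Add1
c2: issue MUL r1<-Mul1 | r0:1,r1:Mul1,r2:5,r3:Add1
c3: issue SUB r3<-Add2 | r0:1,r1:Mul1,r2:5,r3:Add2
c4: CDB Add1=10; issue ADD r2<-Add1 | r0:1,r1:Mul1,r2:Add1,r3:Add2
c5: issue ADD r3<-Add3 | r0:1,r1:Mul1,r2:Add1,r3:Add3
c6: issue MUL r1<-Mul2 | r0:1,r1:Mul2,r2:Add1,r3:Add3
c7: CDB Mul1=35; stall | r0:1,r1:Mul2,r2:Add1,r3:Add3
c8: stall | r0:1,r1:Mul2,r2:Add1,r3:Add3
c9: stall | r0:1,r1:Mul2,r2:Add1,r3:Add3
c10: CDB Add2=25; issue ADD r3<-Add2 | r0:1,r1:Mul2,r2:Add1,r3:Add2
c11: stall | r0:1,r1:Mul2,r2:Add1,r3:Add2
c12: stall | r0:1,r1:Mul2,r2:Add1,r3:Add2
c13: CDB Add1=60; issue ADD r2<-Add1 | r0:1,r1:Mul2,r2:Add1,r3:Add2
c14: CDB Add2=2; issue MUL r0<-Mul1 | r0:Mul1,r1:Mul2,r2:Add1,r3:2
c15: CDB Add3=26 | r0:Mul1,r1:Mul2,r2:Add1,r3:2
c16: - | r0:Mul1,r1:Mul2,r2:Add1,r3:2
c17: CDB Add1=3 | r0:Mul1,r1:Mul2,r2:3,r3:2
c18: - | r0:Mul1,r1:Mul2,r2:3,r3:2
c19: - | r0:Mul1,r1:Mul2,r2:3,r3:2
c20: CDB Mul2=1560 | r0:Mul1,r1:1560,r2:3,r3:2
c21: - | r0:Mul1,r1:1560,r2:3,r3:2
c22: CDB Mul1=3 | r0:3,r1:1560,r2:3,r3:2

STATUS = VALUE 3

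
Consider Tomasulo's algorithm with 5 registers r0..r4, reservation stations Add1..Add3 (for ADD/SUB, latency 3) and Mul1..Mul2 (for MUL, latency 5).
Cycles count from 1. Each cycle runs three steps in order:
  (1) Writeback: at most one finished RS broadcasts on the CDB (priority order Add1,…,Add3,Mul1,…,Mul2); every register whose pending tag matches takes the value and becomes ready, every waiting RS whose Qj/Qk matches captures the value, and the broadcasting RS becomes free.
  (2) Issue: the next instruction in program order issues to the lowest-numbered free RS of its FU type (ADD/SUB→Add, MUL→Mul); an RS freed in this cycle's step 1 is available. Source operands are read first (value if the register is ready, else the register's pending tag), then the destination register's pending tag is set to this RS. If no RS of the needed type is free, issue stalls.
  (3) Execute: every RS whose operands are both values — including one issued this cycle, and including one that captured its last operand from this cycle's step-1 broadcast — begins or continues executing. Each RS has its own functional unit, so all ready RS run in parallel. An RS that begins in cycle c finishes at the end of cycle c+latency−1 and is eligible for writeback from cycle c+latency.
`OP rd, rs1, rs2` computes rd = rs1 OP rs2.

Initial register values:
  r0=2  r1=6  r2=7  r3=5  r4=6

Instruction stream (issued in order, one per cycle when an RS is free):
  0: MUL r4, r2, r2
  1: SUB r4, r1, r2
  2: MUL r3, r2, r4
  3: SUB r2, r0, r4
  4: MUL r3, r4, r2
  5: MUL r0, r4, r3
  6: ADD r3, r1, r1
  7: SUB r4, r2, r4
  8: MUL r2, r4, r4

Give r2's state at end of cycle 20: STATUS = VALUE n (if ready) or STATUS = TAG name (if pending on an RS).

STATUS = VALUE 16

c1: issue MUL r4<-Mul1 | r0:2,r1:6,r2:7,r3:5,r4:Mul1
c2: issue SUB r4<-Add1 | r0:2,r1:6,r2:7,r3:5,r4:Add1
c3: issue MUL r3<-Mul2 | r0:2,r1:6,r2:7,r3:Mul2,r4:Add1
c4: issue SUB r2<-Add2 | r0:2,r1:6,r2:Add2,r3:Mul2,r4:Add1
c5: CDB Add1=-1; stall | r0:2,r1:6,r2:Add2,r3:Mul2,r4:-1
c6: CDB Mul1=49; issue MUL r3<-Mul1 | r0:2,r1:6,r2:Add2,r3:Mul1,r4:-1
c7: stall | r0:2,r1:6,r2:Add2,r3:Mul1,r4:-1
c8: CDB Add2=3; stall | r0:2,r1:6,r2:3,r3:Mul1,r4:-1
c9: stall | r0:2,r1:6,r2:3,r3:Mul1,r4:-1
c10: CDB Mul2=-7; issue MUL r0<-Mul2 | r0:Mul2,r1:6,r2:3,r3:Mul1,r4:-1
c11: issue ADD r3<-Add1 | r0:Mul2,r1:6,r2:3,r3:Add1,r4:-1
c12: issue SUB r4<-Add2 | r0:Mul2,r1:6,r2:3,r3:Add1,r4:Add2
c13: CDB Mul1=-3; issue MUL r2<-Mul1 | r0:Mul2,r1:6,r2:Mul1,r3:Add1,r4:Add2
c14: CDB Add1=12 | r0:Mul2,r1:6,r2:Mul1,r3:12,r4:Add2
c15: CDB Add2=4 | r0:Mul2,r1:6,r2:Mul1,r3:12,r4:4
c16: - | r0:Mul2,r1:6,r2:Mul1,r3:12,r4:4
c17: - | r0:Mul2,r1:6,r2:Mul1,r3:12,r4:4
c18: CDB Mul2=3 | r0:3,r1:6,r2:Mul1,r3:12,r4:4
c19: - | r0:3,r1:6,r2:Mul1,r3:12,r4:4
c20: CDB Mul1=16 | r0:3,r1:6,r2:16,r3:12,r4:4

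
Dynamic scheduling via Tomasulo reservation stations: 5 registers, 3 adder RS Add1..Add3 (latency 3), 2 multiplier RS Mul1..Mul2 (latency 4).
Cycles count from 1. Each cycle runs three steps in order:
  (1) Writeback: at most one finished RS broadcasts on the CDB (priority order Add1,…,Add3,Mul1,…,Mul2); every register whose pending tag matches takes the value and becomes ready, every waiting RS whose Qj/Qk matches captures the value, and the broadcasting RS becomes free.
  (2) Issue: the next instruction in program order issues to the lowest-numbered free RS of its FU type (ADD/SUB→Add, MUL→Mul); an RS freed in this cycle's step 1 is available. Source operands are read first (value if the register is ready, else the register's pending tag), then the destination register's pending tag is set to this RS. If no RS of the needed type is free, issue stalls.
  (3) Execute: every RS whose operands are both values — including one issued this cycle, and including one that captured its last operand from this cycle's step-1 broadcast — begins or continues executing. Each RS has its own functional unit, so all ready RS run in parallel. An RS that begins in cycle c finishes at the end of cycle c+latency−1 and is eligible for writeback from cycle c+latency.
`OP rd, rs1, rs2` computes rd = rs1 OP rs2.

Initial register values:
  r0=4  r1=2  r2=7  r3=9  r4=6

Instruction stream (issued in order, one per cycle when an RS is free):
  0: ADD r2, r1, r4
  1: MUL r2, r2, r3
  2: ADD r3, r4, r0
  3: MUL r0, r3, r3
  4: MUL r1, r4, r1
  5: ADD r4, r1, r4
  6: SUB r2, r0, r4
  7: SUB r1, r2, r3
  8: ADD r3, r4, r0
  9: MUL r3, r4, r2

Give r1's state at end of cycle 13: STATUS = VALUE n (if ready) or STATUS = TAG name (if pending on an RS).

c1: issue ADD r2<-Add1 | r0:4,r1:2,r2:Add1,r3:9,r4:6
c2: issue MUL r2<-Mul1 | r0:4,r1:2,r2:Mul1,r3:9,r4:6
c3: issue ADD r3<-Add2 | r0:4,r1:2,r2:Mul1,r3:Add2,r4:6
c4: CDB Add1=8; issue MUL r0<-Mul2 | r0:Mul2,r1:2,r2:Mul1,r3:Add2,r4:6
c5: stall | r0:Mul2,r1:2,r2:Mul1,r3:Add2,r4:6
c6: CDB Add2=10; stall | r0:Mul2,r1:2,r2:Mul1,r3:10,r4:6
c7: stall | r0:Mul2,r1:2,r2:Mul1,r3:10,r4:6
c8: CDB Mul1=72; issue MUL r1<-Mul1 | r0:Mul2,r1:Mul1,r2:72,r3:10,r4:6
c9: issue ADD r4<-Add1 | r0:Mul2,r1:Mul1,r2:72,r3:10,r4:Add1
c10: CDB Mul2=100; issue SUB r2<-Add2 | r0:100,r1:Mul1,r2:Add2,r3:10,r4:Add1
c11: issue SUB r1<-Add3 | r0:100,r1:Add3,r2:Add2,r3:10,r4:Add1
c12: CDB Mul1=12; stall | r0:100,r1:Add3,r2:Add2,r3:10,r4:Add1
c13: stall | r0:100,r1:Add3,r2:Add2,r3:10,r4:Add1

STATUS = TAG Add3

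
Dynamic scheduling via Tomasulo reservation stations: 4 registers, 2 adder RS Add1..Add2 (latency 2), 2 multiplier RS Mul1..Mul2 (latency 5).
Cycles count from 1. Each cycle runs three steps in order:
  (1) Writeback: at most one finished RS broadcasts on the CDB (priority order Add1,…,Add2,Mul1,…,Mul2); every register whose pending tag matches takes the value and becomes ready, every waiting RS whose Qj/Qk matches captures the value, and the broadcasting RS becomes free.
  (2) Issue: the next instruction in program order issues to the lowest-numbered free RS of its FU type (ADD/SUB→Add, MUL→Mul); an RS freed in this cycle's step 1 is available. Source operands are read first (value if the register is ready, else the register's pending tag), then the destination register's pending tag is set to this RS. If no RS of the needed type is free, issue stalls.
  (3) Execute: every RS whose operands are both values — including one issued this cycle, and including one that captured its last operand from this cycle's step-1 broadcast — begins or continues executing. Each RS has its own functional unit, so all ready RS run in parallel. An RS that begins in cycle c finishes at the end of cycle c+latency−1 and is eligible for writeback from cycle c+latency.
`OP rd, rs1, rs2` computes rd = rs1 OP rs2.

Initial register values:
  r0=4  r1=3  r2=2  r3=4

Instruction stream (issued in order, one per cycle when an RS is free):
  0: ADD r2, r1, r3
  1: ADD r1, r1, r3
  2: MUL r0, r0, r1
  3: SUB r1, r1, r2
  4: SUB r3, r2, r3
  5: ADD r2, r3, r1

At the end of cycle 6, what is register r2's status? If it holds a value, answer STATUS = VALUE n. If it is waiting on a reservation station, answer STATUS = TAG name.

STATUS = TAG Add1

cycle 1: issue ADD r2<-Add1 // r0:4,r1:3,r2:Add1,r3:4
cycle 2: issue ADD r1<-Add2 // r0:4,r1:Add2,r2:Add1,r3:4
cycle 3: CDB Add1=7; issue MUL r0<-Mul1 // r0:Mul1,r1:Add2,r2:7,r3:4
cycle 4: CDB Add2=7; issue SUB r1<-Add1 // r0:Mul1,r1:Add1,r2:7,r3:4
cycle 5: issue SUB r3<-Add2 // r0:Mul1,r1:Add1,r2:7,r3:Add2
cycle 6: CDB Add1=0; issue ADD r2<-Add1 // r0:Mul1,r1:0,r2:Add1,r3:Add2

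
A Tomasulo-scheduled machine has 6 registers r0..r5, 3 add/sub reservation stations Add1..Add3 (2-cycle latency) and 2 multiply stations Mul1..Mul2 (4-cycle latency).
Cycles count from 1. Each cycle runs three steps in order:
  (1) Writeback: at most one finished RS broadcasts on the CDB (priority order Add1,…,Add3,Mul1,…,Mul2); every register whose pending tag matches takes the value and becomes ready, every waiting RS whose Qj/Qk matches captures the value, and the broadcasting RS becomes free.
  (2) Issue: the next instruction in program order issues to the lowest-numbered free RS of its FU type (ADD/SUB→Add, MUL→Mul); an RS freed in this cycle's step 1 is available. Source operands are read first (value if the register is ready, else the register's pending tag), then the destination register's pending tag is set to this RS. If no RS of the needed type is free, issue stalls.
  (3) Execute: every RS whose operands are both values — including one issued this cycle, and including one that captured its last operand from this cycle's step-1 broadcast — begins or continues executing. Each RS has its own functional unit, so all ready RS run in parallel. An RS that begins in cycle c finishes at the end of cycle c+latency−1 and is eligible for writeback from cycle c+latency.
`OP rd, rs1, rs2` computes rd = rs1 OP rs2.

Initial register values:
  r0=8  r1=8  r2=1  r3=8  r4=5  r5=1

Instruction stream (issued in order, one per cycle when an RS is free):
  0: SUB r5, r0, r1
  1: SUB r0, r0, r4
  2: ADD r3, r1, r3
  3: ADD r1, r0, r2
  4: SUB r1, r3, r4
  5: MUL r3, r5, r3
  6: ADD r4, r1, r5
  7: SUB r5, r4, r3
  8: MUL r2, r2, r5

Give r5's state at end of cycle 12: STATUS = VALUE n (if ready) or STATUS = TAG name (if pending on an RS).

STATUS = VALUE 11

cycle 1: issue SUB r5<-Add1 // r0:8,r1:8,r2:1,r3:8,r4:5,r5:Add1
cycle 2: issue SUB r0<-Add2 // r0:Add2,r1:8,r2:1,r3:8,r4:5,r5:Add1
cycle 3: CDB Add1=0; issue ADD r3<-Add1 // r0:Add2,r1:8,r2:1,r3:Add1,r4:5,r5:0
cycle 4: CDB Add2=3; issue ADD r1<-Add2 // r0:3,r1:Add2,r2:1,r3:Add1,r4:5,r5:0
cycle 5: CDB Add1=16; issue SUB r1<-Add1 // r0:3,r1:Add1,r2:1,r3:16,r4:5,r5:0
cycle 6: CDB Add2=4; issue MUL r3<-Mul1 // r0:3,r1:Add1,r2:1,r3:Mul1,r4:5,r5:0
cycle 7: CDB Add1=11; issue ADD r4<-Add1 // r0:3,r1:11,r2:1,r3:Mul1,r4:Add1,r5:0
cycle 8: issue SUB r5<-Add2 // r0:3,r1:11,r2:1,r3:Mul1,r4:Add1,r5:Add2
cycle 9: CDB Add1=11; issue MUL r2<-Mul2 // r0:3,r1:11,r2:Mul2,r3:Mul1,r4:11,r5:Add2
cycle 10: CDB Mul1=0 // r0:3,r1:11,r2:Mul2,r3:0,r4:11,r5:Add2
cycle 11: - // r0:3,r1:11,r2:Mul2,r3:0,r4:11,r5:Add2
cycle 12: CDB Add2=11 // r0:3,r1:11,r2:Mul2,r3:0,r4:11,r5:11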